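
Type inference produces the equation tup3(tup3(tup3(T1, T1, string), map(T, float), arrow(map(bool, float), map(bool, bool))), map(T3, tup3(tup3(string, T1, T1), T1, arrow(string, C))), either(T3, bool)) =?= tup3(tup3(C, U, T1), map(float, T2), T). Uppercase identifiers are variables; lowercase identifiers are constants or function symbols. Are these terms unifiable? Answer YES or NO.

Decompose tup3/3: tup3(tup3(T1, T1, string), map(T, float), arrow(map(bool, float), map(bool, bool))) =?= tup3(C, U, T1),  map(T3, tup3(tup3(string, T1, T1), T1, arrow(string, C))) =?= map(float, T2),  either(T3, bool) =?= T.
Decompose tup3/3: tup3(T1, T1, string) =?= C,  map(T, float) =?= U,  arrow(map(bool, float), map(bool, bool)) =?= T1.
Bind C := tup3(T1, T1, string); substituting into the one remaining equation that mentions C gives: map(T3, tup3(tup3(string, T1, T1), T1, arrow(string, tup3(T1, T1, string)))) =?= map(float, T2).
Bind U := map(T, float); no other remaining equation mentions U.
Bind T1 := arrow(map(bool, float), map(bool, bool)); substituting into the one remaining equation that mentions T1 gives: map(T3, tup3(tup3(string, arrow(map(bool, float), map(bool, bool)), arrow(map(bool, float), map(bool, bool))), arrow(map(bool, float), map(bool, bool)), arrow(string, tup3(arrow(map(bool, float), map(bool, bool)), arrow(map(bool, float), map(bool, bool)), string)))) =?= map(float, T2). Substituting into the earlier binding gives C := tup3(arrow(map(bool, float), map(bool, bool)), arrow(map(bool, float), map(bool, bool)), string).
Decompose map/2: T3 =?= float,  tup3(tup3(string, arrow(map(bool, float), map(bool, bool)), arrow(map(bool, float), map(bool, bool))), arrow(map(bool, float), map(bool, bool)), arrow(string, tup3(arrow(map(bool, float), map(bool, bool)), arrow(map(bool, float), map(bool, bool)), string))) =?= T2.
Bind T3 := float; substituting into the one remaining equation that mentions T3 gives: either(float, bool) =?= T.
Bind T2 := tup3(tup3(string, arrow(map(bool, float), map(bool, bool)), arrow(map(bool, float), map(bool, bool))), arrow(map(bool, float), map(bool, bool)), arrow(string, tup3(arrow(map(bool, float), map(bool, bool)), arrow(map(bool, float), map(bool, bool)), string))); no other remaining equation mentions T2.
Bind T := either(float, bool). Substituting into the earlier binding gives U := map(either(float, bool), float).
No equations remain and no clash or occurs-check failure arose, so a unifier exists.

YES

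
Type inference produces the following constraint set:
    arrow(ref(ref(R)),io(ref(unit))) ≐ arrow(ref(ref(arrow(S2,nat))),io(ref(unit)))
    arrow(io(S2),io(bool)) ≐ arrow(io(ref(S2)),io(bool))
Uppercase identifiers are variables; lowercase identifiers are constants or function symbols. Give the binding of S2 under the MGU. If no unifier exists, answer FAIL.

FAIL

Decompose arrow/2: ref(ref(R)) ≐ ref(ref(arrow(S2,nat))),  io(ref(unit)) ≐ io(ref(unit)).
Decompose ref/1: ref(R) ≐ ref(arrow(S2,nat)).
Decompose ref/1: R ≐ arrow(S2,nat).
Bind R := arrow(S2,nat); no other remaining equation mentions R.
Delete trivial equation io(ref(unit)) ≐ io(ref(unit)).
Decompose arrow/2: io(S2) ≐ io(ref(S2)),  io(bool) ≐ io(bool).
Decompose io/1: S2 ≐ ref(S2).
Occurs check fails: S2 occurs in ref(S2); the equation S2 ≐ ref(S2) has no finite solution.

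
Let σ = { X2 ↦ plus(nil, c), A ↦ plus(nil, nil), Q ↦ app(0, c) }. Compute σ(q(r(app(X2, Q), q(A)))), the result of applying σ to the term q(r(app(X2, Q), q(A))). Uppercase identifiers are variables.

Replace each occurrence of X2 with plus(nil, c).
Replace each occurrence of A with plus(nil, nil).
Replace each occurrence of Q with app(0, c).
Result: q(r(app(plus(nil, c), app(0, c)), q(plus(nil, nil)))).

q(r(app(plus(nil, c), app(0, c)), q(plus(nil, nil))))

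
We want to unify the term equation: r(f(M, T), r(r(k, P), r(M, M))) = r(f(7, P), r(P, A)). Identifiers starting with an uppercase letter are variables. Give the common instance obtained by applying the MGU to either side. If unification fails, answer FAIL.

FAIL

Decompose r/2: f(M, T) = f(7, P),  r(r(k, P), r(M, M)) = r(P, A).
Decompose f/2: M = 7,  T = P.
Bind M := 7; substituting into the one remaining equation that mentions M gives: r(r(k, P), r(7, 7)) = r(P, A).
Bind T := P; no other remaining equation mentions T.
Decompose r/2: r(k, P) = P,  r(7, 7) = A.
Occurs check fails: P occurs in r(k, P); the equation P = r(k, P) has no finite solution.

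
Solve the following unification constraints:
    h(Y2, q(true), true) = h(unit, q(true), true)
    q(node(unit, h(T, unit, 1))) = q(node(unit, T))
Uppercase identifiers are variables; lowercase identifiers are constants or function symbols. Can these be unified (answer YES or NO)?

NO

Decompose h/3: Y2 = unit,  q(true) = q(true),  true = true.
Bind Y2 := unit; no other remaining equation mentions Y2.
Delete trivial equation q(true) = q(true).
Delete trivial equation true = true.
Decompose q/1: node(unit, h(T, unit, 1)) = node(unit, T).
Decompose node/2: unit = unit,  h(T, unit, 1) = T.
Delete trivial equation unit = unit.
Occurs check fails: T occurs in h(T, unit, 1); the equation T = h(T, unit, 1) has no finite solution.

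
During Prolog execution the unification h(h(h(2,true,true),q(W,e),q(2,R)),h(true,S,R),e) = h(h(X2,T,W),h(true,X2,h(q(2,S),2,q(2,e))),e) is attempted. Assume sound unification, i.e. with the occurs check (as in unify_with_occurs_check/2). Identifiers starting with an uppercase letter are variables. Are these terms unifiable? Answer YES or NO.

Decompose h/3: h(h(2,true,true),q(W,e),q(2,R)) = h(X2,T,W),  h(true,S,R) = h(true,X2,h(q(2,S),2,q(2,e))),  e = e.
Decompose h/3: h(2,true,true) = X2,  q(W,e) = T,  q(2,R) = W.
Bind X2 := h(2,true,true); substituting into the one remaining equation that mentions X2 gives: h(true,S,R) = h(true,h(2,true,true),h(q(2,S),2,q(2,e))).
Bind T := q(W,e); no other remaining equation mentions T.
Bind W := q(2,R); no other remaining equation mentions W. Substituting into the earlier binding gives T := q(q(2,R),e).
Decompose h/3: true = true,  S = h(2,true,true),  R = h(q(2,S),2,q(2,e)).
Delete trivial equation true = true.
Bind S := h(2,true,true); substituting into the one remaining equation that mentions S gives: R = h(q(2,h(2,true,true)),2,q(2,e)).
Bind R := h(q(2,h(2,true,true)),2,q(2,e)); no other remaining equation mentions R. Substituting into the earlier bindings gives T := q(q(2,h(q(2,h(2,true,true)),2,q(2,e))),e), W := q(2,h(q(2,h(2,true,true)),2,q(2,e))).
Delete trivial equation e = e.
No equations remain and no clash or occurs-check failure arose, so a unifier exists.

YES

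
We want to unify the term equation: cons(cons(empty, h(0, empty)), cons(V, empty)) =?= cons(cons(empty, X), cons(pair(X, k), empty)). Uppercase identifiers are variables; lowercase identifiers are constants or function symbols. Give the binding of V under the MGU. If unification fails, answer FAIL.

Decompose cons/2: cons(empty, h(0, empty)) =?= cons(empty, X),  cons(V, empty) =?= cons(pair(X, k), empty).
Decompose cons/2: empty =?= empty,  h(0, empty) =?= X.
Delete trivial equation empty =?= empty.
Bind X := h(0, empty); substituting into the remaining equation gives: cons(V, empty) =?= cons(pair(h(0, empty), k), empty).
Decompose cons/2: V =?= pair(h(0, empty), k),  empty =?= empty.
Bind V := pair(h(0, empty), k); no other remaining equation mentions V.
Delete trivial equation empty =?= empty.
MGU = { X ↦ h(0, empty), V ↦ pair(h(0, empty), k) }, so V ↦ pair(h(0, empty), k).

pair(h(0, empty), k)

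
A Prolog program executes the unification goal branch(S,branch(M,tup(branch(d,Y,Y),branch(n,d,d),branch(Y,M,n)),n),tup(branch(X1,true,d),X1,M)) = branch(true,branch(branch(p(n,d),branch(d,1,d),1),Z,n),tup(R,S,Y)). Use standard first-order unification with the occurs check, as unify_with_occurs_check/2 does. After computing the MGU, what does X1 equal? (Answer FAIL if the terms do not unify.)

true

Decompose branch/3: S = true,  branch(M,tup(branch(d,Y,Y),branch(n,d,d),branch(Y,M,n)),n) = branch(branch(p(n,d),branch(d,1,d),1),Z,n),  tup(branch(X1,true,d),X1,M) = tup(R,S,Y).
Bind S := true; substituting into the one remaining equation that mentions S gives: tup(branch(X1,true,d),X1,M) = tup(R,true,Y).
Decompose branch/3: M = branch(p(n,d),branch(d,1,d),1),  tup(branch(d,Y,Y),branch(n,d,d),branch(Y,M,n)) = Z,  n = n.
Bind M := branch(p(n,d),branch(d,1,d),1); substituting into the 2 remaining equations that mention M gives: tup(branch(d,Y,Y),branch(n,d,d),branch(Y,branch(p(n,d),branch(d,1,d),1),n)) = Z,  tup(branch(X1,true,d),X1,branch(p(n,d),branch(d,1,d),1)) = tup(R,true,Y).
Bind Z := tup(branch(d,Y,Y),branch(n,d,d),branch(Y,branch(p(n,d),branch(d,1,d),1),n)); no other remaining equation mentions Z.
Delete trivial equation n = n.
Decompose tup/3: branch(X1,true,d) = R,  X1 = true,  branch(p(n,d),branch(d,1,d),1) = Y.
Bind R := branch(X1,true,d); no other remaining equation mentions R.
Bind X1 := true; no other remaining equation mentions X1. Substituting into the earlier binding gives R := branch(true,true,d).
Bind Y := branch(p(n,d),branch(d,1,d),1). Substituting into the earlier binding gives Z := tup(branch(d,branch(p(n,d),branch(d,1,d),1),branch(p(n,d),branch(d,1,d),1)),branch(n,d,d),branch(branch(p(n,d),branch(d,1,d),1),branch(p(n,d),branch(d,1,d),1),n)).
MGU = { S ↦ true, M ↦ branch(p(n,d),branch(d,1,d),1), Z ↦ tup(branch(d,branch(p(n,d),branch(d,1,d),1),branch(p(n,d),branch(d,1,d),1)),branch(n,d,d),branch(branch(p(n,d),branch(d,1,d),1),branch(p(n,d),branch(d,1,d),1),n)), R ↦ branch(true,true,d), X1 ↦ true, Y ↦ branch(p(n,d),branch(d,1,d),1) }, so X1 ↦ true.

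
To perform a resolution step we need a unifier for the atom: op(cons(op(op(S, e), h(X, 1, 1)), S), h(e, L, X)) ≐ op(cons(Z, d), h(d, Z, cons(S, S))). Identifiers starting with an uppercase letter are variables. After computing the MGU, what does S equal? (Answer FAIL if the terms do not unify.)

FAIL

Decompose op/2: cons(op(op(S, e), h(X, 1, 1)), S) ≐ cons(Z, d),  h(e, L, X) ≐ h(d, Z, cons(S, S)).
Decompose cons/2: op(op(S, e), h(X, 1, 1)) ≐ Z,  S ≐ d.
Bind Z := op(op(S, e), h(X, 1, 1)); substituting into the one remaining equation that mentions Z gives: h(e, L, X) ≐ h(d, op(op(S, e), h(X, 1, 1)), cons(S, S)).
Bind S := d; substituting into the remaining equation gives: h(e, L, X) ≐ h(d, op(op(d, e), h(X, 1, 1)), cons(d, d)). Substituting into the earlier binding gives Z := op(op(d, e), h(X, 1, 1)).
Decompose h/3: e ≐ d,  L ≐ op(op(d, e), h(X, 1, 1)),  X ≐ cons(d, d).
Clash: constants e and d differ; no unifier exists.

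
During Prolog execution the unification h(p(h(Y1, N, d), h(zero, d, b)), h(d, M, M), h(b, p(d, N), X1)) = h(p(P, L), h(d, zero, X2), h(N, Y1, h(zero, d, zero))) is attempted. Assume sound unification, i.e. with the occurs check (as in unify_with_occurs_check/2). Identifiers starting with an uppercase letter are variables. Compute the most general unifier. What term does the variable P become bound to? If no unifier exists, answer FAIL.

h(p(d, b), b, d)

Decompose h/3: p(h(Y1, N, d), h(zero, d, b)) = p(P, L),  h(d, M, M) = h(d, zero, X2),  h(b, p(d, N), X1) = h(N, Y1, h(zero, d, zero)).
Decompose p/2: h(Y1, N, d) = P,  h(zero, d, b) = L.
Bind P := h(Y1, N, d); no other remaining equation mentions P.
Bind L := h(zero, d, b); no other remaining equation mentions L.
Decompose h/3: d = d,  M = zero,  M = X2.
Delete trivial equation d = d.
Bind M := zero; substituting into the one remaining equation that mentions M gives: zero = X2.
Bind X2 := zero; no other remaining equation mentions X2.
Decompose h/3: b = N,  p(d, N) = Y1,  X1 = h(zero, d, zero).
Bind N := b; substituting into the one remaining equation that mentions N gives: p(d, b) = Y1. Substituting into the earlier binding gives P := h(Y1, b, d).
Bind Y1 := p(d, b); no other remaining equation mentions Y1. Substituting into the earlier binding gives P := h(p(d, b), b, d).
Bind X1 := h(zero, d, zero).
MGU = { P -> h(p(d, b), b, d), L -> h(zero, d, b), M -> zero, X2 -> zero, N -> b, Y1 -> p(d, b), X1 -> h(zero, d, zero) }, so P -> h(p(d, b), b, d).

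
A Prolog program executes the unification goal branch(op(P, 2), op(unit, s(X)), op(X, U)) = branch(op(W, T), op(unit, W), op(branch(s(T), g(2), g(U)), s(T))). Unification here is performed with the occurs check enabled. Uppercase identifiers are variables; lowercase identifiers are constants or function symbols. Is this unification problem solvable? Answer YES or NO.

Decompose branch/3: op(P, 2) = op(W, T),  op(unit, s(X)) = op(unit, W),  op(X, U) = op(branch(s(T), g(2), g(U)), s(T)).
Decompose op/2: P = W,  2 = T.
Bind P := W; no other remaining equation mentions P.
Bind T := 2; substituting into the one remaining equation that mentions T gives: op(X, U) = op(branch(s(2), g(2), g(U)), s(2)).
Decompose op/2: unit = unit,  s(X) = W.
Delete trivial equation unit = unit.
Bind W := s(X); no other remaining equation mentions W. Substituting into the earlier binding gives P := s(X).
Decompose op/2: X = branch(s(2), g(2), g(U)),  U = s(2).
Bind X := branch(s(2), g(2), g(U)); no other remaining equation mentions X. Substituting into the earlier bindings gives P := s(branch(s(2), g(2), g(U))), W := s(branch(s(2), g(2), g(U))).
Bind U := s(2). Substituting into the earlier bindings gives P := s(branch(s(2), g(2), g(s(2)))), W := s(branch(s(2), g(2), g(s(2)))), X := branch(s(2), g(2), g(s(2))).
No equations remain and no clash or occurs-check failure arose, so a unifier exists.

YES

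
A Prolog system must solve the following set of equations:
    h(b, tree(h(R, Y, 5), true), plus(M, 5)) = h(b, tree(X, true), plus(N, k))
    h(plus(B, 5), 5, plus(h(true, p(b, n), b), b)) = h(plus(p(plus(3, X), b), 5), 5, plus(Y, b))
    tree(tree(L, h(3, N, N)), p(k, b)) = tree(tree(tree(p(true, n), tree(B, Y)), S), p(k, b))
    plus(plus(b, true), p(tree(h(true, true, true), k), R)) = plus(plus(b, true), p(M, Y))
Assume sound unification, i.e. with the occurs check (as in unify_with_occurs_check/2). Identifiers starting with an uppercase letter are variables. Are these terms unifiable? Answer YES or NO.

Decompose h/3: b = b,  tree(h(R, Y, 5), true) = tree(X, true),  plus(M, 5) = plus(N, k).
Delete trivial equation b = b.
Decompose tree/2: h(R, Y, 5) = X,  true = true.
Bind X := h(R, Y, 5); substituting into the one remaining equation that mentions X gives: h(plus(B, 5), 5, plus(h(true, p(b, n), b), b)) = h(plus(p(plus(3, h(R, Y, 5)), b), 5), 5, plus(Y, b)).
Delete trivial equation true = true.
Decompose plus/2: M = N,  5 = k.
Bind M := N; substituting into the one remaining equation that mentions M gives: plus(plus(b, true), p(tree(h(true, true, true), k), R)) = plus(plus(b, true), p(N, Y)).
Clash: constants 5 and k differ; no unifier exists.

NO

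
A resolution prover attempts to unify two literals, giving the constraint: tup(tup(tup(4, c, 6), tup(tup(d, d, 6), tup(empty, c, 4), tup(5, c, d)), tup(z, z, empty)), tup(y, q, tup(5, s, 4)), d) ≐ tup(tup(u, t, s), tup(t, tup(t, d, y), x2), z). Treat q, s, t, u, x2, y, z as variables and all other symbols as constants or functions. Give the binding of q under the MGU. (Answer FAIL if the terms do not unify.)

tup(tup(tup(d, d, 6), tup(empty, c, 4), tup(5, c, d)), d, tup(tup(d, d, 6), tup(empty, c, 4), tup(5, c, d)))

Decompose tup/3: tup(tup(4, c, 6), tup(tup(d, d, 6), tup(empty, c, 4), tup(5, c, d)), tup(z, z, empty)) ≐ tup(u, t, s),  tup(y, q, tup(5, s, 4)) ≐ tup(t, tup(t, d, y), x2),  d ≐ z.
Decompose tup/3: tup(4, c, 6) ≐ u,  tup(tup(d, d, 6), tup(empty, c, 4), tup(5, c, d)) ≐ t,  tup(z, z, empty) ≐ s.
Bind u := tup(4, c, 6); no other remaining equation mentions u.
Bind t := tup(tup(d, d, 6), tup(empty, c, 4), tup(5, c, d)); substituting into the one remaining equation that mentions t gives: tup(y, q, tup(5, s, 4)) ≐ tup(tup(tup(d, d, 6), tup(empty, c, 4), tup(5, c, d)), tup(tup(tup(d, d, 6), tup(empty, c, 4), tup(5, c, d)), d, y), x2).
Bind s := tup(z, z, empty); substituting into the one remaining equation that mentions s gives: tup(y, q, tup(5, tup(z, z, empty), 4)) ≐ tup(tup(tup(d, d, 6), tup(empty, c, 4), tup(5, c, d)), tup(tup(tup(d, d, 6), tup(empty, c, 4), tup(5, c, d)), d, y), x2).
Decompose tup/3: y ≐ tup(tup(d, d, 6), tup(empty, c, 4), tup(5, c, d)),  q ≐ tup(tup(tup(d, d, 6), tup(empty, c, 4), tup(5, c, d)), d, y),  tup(5, tup(z, z, empty), 4) ≐ x2.
Bind y := tup(tup(d, d, 6), tup(empty, c, 4), tup(5, c, d)); substituting into the one remaining equation that mentions y gives: q ≐ tup(tup(tup(d, d, 6), tup(empty, c, 4), tup(5, c, d)), d, tup(tup(d, d, 6), tup(empty, c, 4), tup(5, c, d))).
Bind q := tup(tup(tup(d, d, 6), tup(empty, c, 4), tup(5, c, d)), d, tup(tup(d, d, 6), tup(empty, c, 4), tup(5, c, d))); no other remaining equation mentions q.
Bind x2 := tup(5, tup(z, z, empty), 4); no other remaining equation mentions x2.
Bind z := d. Substituting into the earlier bindings gives s := tup(d, d, empty), x2 := tup(5, tup(d, d, empty), 4).
MGU = { u := tup(4, c, 6), t := tup(tup(d, d, 6), tup(empty, c, 4), tup(5, c, d)), s := tup(d, d, empty), y := tup(tup(d, d, 6), tup(empty, c, 4), tup(5, c, d)), q := tup(tup(tup(d, d, 6), tup(empty, c, 4), tup(5, c, d)), d, tup(tup(d, d, 6), tup(empty, c, 4), tup(5, c, d))), x2 := tup(5, tup(d, d, empty), 4), z := d }, so q := tup(tup(tup(d, d, 6), tup(empty, c, 4), tup(5, c, d)), d, tup(tup(d, d, 6), tup(empty, c, 4), tup(5, c, d))).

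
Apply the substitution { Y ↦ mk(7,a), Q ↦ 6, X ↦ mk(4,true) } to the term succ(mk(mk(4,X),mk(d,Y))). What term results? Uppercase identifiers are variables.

Replace each occurrence of Y with mk(7,a).
Replace each occurrence of X with mk(4,true).
Result: succ(mk(mk(4,mk(4,true)),mk(d,mk(7,a)))).

succ(mk(mk(4,mk(4,true)),mk(d,mk(7,a))))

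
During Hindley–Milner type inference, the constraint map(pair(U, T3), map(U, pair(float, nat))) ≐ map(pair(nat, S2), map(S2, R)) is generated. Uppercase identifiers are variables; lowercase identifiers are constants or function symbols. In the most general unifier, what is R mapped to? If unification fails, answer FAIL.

pair(float, nat)

Decompose map/2: pair(U, T3) ≐ pair(nat, S2),  map(U, pair(float, nat)) ≐ map(S2, R).
Decompose pair/2: U ≐ nat,  T3 ≐ S2.
Bind U := nat; substituting into the one remaining equation that mentions U gives: map(nat, pair(float, nat)) ≐ map(S2, R).
Bind T3 := S2; no other remaining equation mentions T3.
Decompose map/2: nat ≐ S2,  pair(float, nat) ≐ R.
Bind S2 := nat; no other remaining equation mentions S2. Substituting into the earlier binding gives T3 := nat.
Bind R := pair(float, nat).
MGU = { U -> nat, T3 -> nat, S2 -> nat, R -> pair(float, nat) }, so R -> pair(float, nat).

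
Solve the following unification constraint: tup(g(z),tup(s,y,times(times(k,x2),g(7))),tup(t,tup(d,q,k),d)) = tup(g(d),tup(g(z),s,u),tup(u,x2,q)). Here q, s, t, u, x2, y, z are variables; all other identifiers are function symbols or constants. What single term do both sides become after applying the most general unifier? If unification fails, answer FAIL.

tup(g(d),tup(g(d),g(d),times(times(k,tup(d,d,k)),g(7))),tup(times(times(k,tup(d,d,k)),g(7)),tup(d,d,k),d))

Decompose tup/3: g(z) = g(d),  tup(s,y,times(times(k,x2),g(7))) = tup(g(z),s,u),  tup(t,tup(d,q,k),d) = tup(u,x2,q).
Decompose g/1: z = d.
Bind z := d; substituting into the one remaining equation that mentions z gives: tup(s,y,times(times(k,x2),g(7))) = tup(g(d),s,u).
Decompose tup/3: s = g(d),  y = s,  times(times(k,x2),g(7)) = u.
Bind s := g(d); substituting into the one remaining equation that mentions s gives: y = g(d).
Bind y := g(d); no other remaining equation mentions y.
Bind u := times(times(k,x2),g(7)); substituting into the remaining equation gives: tup(t,tup(d,q,k),d) = tup(times(times(k,x2),g(7)),x2,q).
Decompose tup/3: t = times(times(k,x2),g(7)),  tup(d,q,k) = x2,  d = q.
Bind t := times(times(k,x2),g(7)); no other remaining equation mentions t.
Bind x2 := tup(d,q,k); no other remaining equation mentions x2. Substituting into the earlier bindings gives u := times(times(k,tup(d,q,k)),g(7)), t := times(times(k,tup(d,q,k)),g(7)).
Bind q := d. Substituting into the earlier bindings gives u := times(times(k,tup(d,d,k)),g(7)), t := times(times(k,tup(d,d,k)),g(7)), x2 := tup(d,d,k).
Applying the MGU to either side gives tup(g(d),tup(g(d),g(d),times(times(k,tup(d,d,k)),g(7))),tup(times(times(k,tup(d,d,k)),g(7)),tup(d,d,k),d)).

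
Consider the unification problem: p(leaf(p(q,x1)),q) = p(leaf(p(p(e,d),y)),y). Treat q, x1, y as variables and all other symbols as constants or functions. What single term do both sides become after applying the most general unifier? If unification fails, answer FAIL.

p(leaf(p(p(e,d),p(e,d))),p(e,d))

Decompose p/2: leaf(p(q,x1)) = leaf(p(p(e,d),y)),  q = y.
Decompose leaf/1: p(q,x1) = p(p(e,d),y).
Decompose p/2: q = p(e,d),  x1 = y.
Bind q := p(e,d); substituting into the one remaining equation that mentions q gives: p(e,d) = y.
Bind x1 := y; no other remaining equation mentions x1.
Bind y := p(e,d). Substituting into the earlier binding gives x1 := p(e,d).
Applying the MGU to either side gives p(leaf(p(p(e,d),p(e,d))),p(e,d)).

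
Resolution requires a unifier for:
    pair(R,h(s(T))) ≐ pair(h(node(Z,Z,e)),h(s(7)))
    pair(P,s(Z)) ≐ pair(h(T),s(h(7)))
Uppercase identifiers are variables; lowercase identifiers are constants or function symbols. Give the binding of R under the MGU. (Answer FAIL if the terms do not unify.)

h(node(h(7),h(7),e))

Decompose pair/2: R ≐ h(node(Z,Z,e)),  h(s(T)) ≐ h(s(7)).
Bind R := h(node(Z,Z,e)); no other remaining equation mentions R.
Decompose h/1: s(T) ≐ s(7).
Decompose s/1: T ≐ 7.
Bind T := 7; substituting into the remaining equation gives: pair(P,s(Z)) ≐ pair(h(7),s(h(7))).
Decompose pair/2: P ≐ h(7),  s(Z) ≐ s(h(7)).
Bind P := h(7); no other remaining equation mentions P.
Decompose s/1: Z ≐ h(7).
Bind Z := h(7). Substituting into the earlier binding gives R := h(node(h(7),h(7),e)).
MGU = { R -> h(node(h(7),h(7),e)), T -> 7, P -> h(7), Z -> h(7) }, so R -> h(node(h(7),h(7),e)).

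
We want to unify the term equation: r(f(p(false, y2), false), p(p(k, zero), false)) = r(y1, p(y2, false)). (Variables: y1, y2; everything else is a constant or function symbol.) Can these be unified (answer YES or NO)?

YES

Decompose r/2: f(p(false, y2), false) = y1,  p(p(k, zero), false) = p(y2, false).
Bind y1 := f(p(false, y2), false); no other remaining equation mentions y1.
Decompose p/2: p(k, zero) = y2,  false = false.
Bind y2 := p(k, zero); no other remaining equation mentions y2. Substituting into the earlier binding gives y1 := f(p(false, p(k, zero)), false).
Delete trivial equation false = false.
No equations remain and no clash or occurs-check failure arose, so a unifier exists.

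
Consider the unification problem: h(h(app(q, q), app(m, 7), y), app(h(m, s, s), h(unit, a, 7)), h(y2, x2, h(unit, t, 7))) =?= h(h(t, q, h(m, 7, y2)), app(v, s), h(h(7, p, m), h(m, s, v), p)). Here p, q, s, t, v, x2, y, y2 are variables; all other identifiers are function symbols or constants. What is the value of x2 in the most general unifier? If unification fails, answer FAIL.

h(m, h(unit, a, 7), h(m, h(unit, a, 7), h(unit, a, 7)))

Decompose h/3: h(app(q, q), app(m, 7), y) =?= h(t, q, h(m, 7, y2)),  app(h(m, s, s), h(unit, a, 7)) =?= app(v, s),  h(y2, x2, h(unit, t, 7)) =?= h(h(7, p, m), h(m, s, v), p).
Decompose h/3: app(q, q) =?= t,  app(m, 7) =?= q,  y =?= h(m, 7, y2).
Bind t := app(q, q); substituting into the one remaining equation that mentions t gives: h(y2, x2, h(unit, app(q, q), 7)) =?= h(h(7, p, m), h(m, s, v), p).
Bind q := app(m, 7); substituting into the one remaining equation that mentions q gives: h(y2, x2, h(unit, app(app(m, 7), app(m, 7)), 7)) =?= h(h(7, p, m), h(m, s, v), p). Substituting into the earlier binding gives t := app(app(m, 7), app(m, 7)).
Bind y := h(m, 7, y2); no other remaining equation mentions y.
Decompose app/2: h(m, s, s) =?= v,  h(unit, a, 7) =?= s.
Bind v := h(m, s, s); substituting into the one remaining equation that mentions v gives: h(y2, x2, h(unit, app(app(m, 7), app(m, 7)), 7)) =?= h(h(7, p, m), h(m, s, h(m, s, s)), p).
Bind s := h(unit, a, 7); substituting into the remaining equation gives: h(y2, x2, h(unit, app(app(m, 7), app(m, 7)), 7)) =?= h(h(7, p, m), h(m, h(unit, a, 7), h(m, h(unit, a, 7), h(unit, a, 7))), p). Substituting into the earlier binding gives v := h(m, h(unit, a, 7), h(unit, a, 7)).
Decompose h/3: y2 =?= h(7, p, m),  x2 =?= h(m, h(unit, a, 7), h(m, h(unit, a, 7), h(unit, a, 7))),  h(unit, app(app(m, 7), app(m, 7)), 7) =?= p.
Bind y2 := h(7, p, m); no other remaining equation mentions y2. Substituting into the earlier binding gives y := h(m, 7, h(7, p, m)).
Bind x2 := h(m, h(unit, a, 7), h(m, h(unit, a, 7), h(unit, a, 7))); no other remaining equation mentions x2.
Bind p := h(unit, app(app(m, 7), app(m, 7)), 7). Substituting into the earlier bindings gives y := h(m, 7, h(7, h(unit, app(app(m, 7), app(m, 7)), 7), m)), y2 := h(7, h(unit, app(app(m, 7), app(m, 7)), 7), m).
MGU = { t := app(app(m, 7), app(m, 7)), q := app(m, 7), y := h(m, 7, h(7, h(unit, app(app(m, 7), app(m, 7)), 7), m)), v := h(m, h(unit, a, 7), h(unit, a, 7)), s := h(unit, a, 7), y2 := h(7, h(unit, app(app(m, 7), app(m, 7)), 7), m), x2 := h(m, h(unit, a, 7), h(m, h(unit, a, 7), h(unit, a, 7))), p := h(unit, app(app(m, 7), app(m, 7)), 7) }, so x2 := h(m, h(unit, a, 7), h(m, h(unit, a, 7), h(unit, a, 7))).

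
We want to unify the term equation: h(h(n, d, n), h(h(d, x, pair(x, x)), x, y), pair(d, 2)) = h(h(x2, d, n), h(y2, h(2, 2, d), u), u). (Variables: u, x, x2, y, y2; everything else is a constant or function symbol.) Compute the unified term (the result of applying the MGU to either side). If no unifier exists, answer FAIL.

Decompose h/3: h(n, d, n) = h(x2, d, n),  h(h(d, x, pair(x, x)), x, y) = h(y2, h(2, 2, d), u),  pair(d, 2) = u.
Decompose h/3: n = x2,  d = d,  n = n.
Bind x2 := n; no other remaining equation mentions x2.
Delete trivial equation d = d.
Delete trivial equation n = n.
Decompose h/3: h(d, x, pair(x, x)) = y2,  x = h(2, 2, d),  y = u.
Bind y2 := h(d, x, pair(x, x)); no other remaining equation mentions y2.
Bind x := h(2, 2, d); no other remaining equation mentions x. Substituting into the earlier binding gives y2 := h(d, h(2, 2, d), pair(h(2, 2, d), h(2, 2, d))).
Bind y := u; no other remaining equation mentions y.
Bind u := pair(d, 2). Substituting into the earlier binding gives y := pair(d, 2).
Applying the MGU to either side gives h(h(n, d, n), h(h(d, h(2, 2, d), pair(h(2, 2, d), h(2, 2, d))), h(2, 2, d), pair(d, 2)), pair(d, 2)).

h(h(n, d, n), h(h(d, h(2, 2, d), pair(h(2, 2, d), h(2, 2, d))), h(2, 2, d), pair(d, 2)), pair(d, 2))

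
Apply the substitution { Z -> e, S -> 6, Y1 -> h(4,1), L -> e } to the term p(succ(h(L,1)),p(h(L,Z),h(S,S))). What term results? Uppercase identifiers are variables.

p(succ(h(e,1)),p(h(e,e),h(6,6)))

Replace each occurrence of Z with e.
Replace each occurrence of S with 6.
Replace each occurrence of L with e.
Result: p(succ(h(e,1)),p(h(e,e),h(6,6))).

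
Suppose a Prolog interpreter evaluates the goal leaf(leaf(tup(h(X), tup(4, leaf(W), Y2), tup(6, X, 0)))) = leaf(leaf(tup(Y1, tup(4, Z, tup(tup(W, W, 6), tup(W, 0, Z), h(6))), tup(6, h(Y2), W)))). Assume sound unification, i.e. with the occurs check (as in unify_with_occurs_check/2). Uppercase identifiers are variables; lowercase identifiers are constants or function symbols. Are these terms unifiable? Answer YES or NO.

YES

Decompose leaf/1: leaf(tup(h(X), tup(4, leaf(W), Y2), tup(6, X, 0))) = leaf(tup(Y1, tup(4, Z, tup(tup(W, W, 6), tup(W, 0, Z), h(6))), tup(6, h(Y2), W))).
Decompose leaf/1: tup(h(X), tup(4, leaf(W), Y2), tup(6, X, 0)) = tup(Y1, tup(4, Z, tup(tup(W, W, 6), tup(W, 0, Z), h(6))), tup(6, h(Y2), W)).
Decompose tup/3: h(X) = Y1,  tup(4, leaf(W), Y2) = tup(4, Z, tup(tup(W, W, 6), tup(W, 0, Z), h(6))),  tup(6, X, 0) = tup(6, h(Y2), W).
Bind Y1 := h(X); no other remaining equation mentions Y1.
Decompose tup/3: 4 = 4,  leaf(W) = Z,  Y2 = tup(tup(W, W, 6), tup(W, 0, Z), h(6)).
Delete trivial equation 4 = 4.
Bind Z := leaf(W); substituting into the one remaining equation that mentions Z gives: Y2 = tup(tup(W, W, 6), tup(W, 0, leaf(W)), h(6)).
Bind Y2 := tup(tup(W, W, 6), tup(W, 0, leaf(W)), h(6)); substituting into the remaining equation gives: tup(6, X, 0) = tup(6, h(tup(tup(W, W, 6), tup(W, 0, leaf(W)), h(6))), W).
Decompose tup/3: 6 = 6,  X = h(tup(tup(W, W, 6), tup(W, 0, leaf(W)), h(6))),  0 = W.
Delete trivial equation 6 = 6.
Bind X := h(tup(tup(W, W, 6), tup(W, 0, leaf(W)), h(6))); no other remaining equation mentions X. Substituting into the earlier binding gives Y1 := h(h(tup(tup(W, W, 6), tup(W, 0, leaf(W)), h(6)))).
Bind W := 0. Substituting into the earlier bindings gives Y1 := h(h(tup(tup(0, 0, 6), tup(0, 0, leaf(0)), h(6)))), Z := leaf(0), Y2 := tup(tup(0, 0, 6), tup(0, 0, leaf(0)), h(6)), X := h(tup(tup(0, 0, 6), tup(0, 0, leaf(0)), h(6))).
No equations remain and no clash or occurs-check failure arose, so a unifier exists.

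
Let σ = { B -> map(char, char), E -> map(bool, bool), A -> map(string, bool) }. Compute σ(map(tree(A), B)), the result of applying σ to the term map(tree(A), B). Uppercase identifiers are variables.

map(tree(map(string, bool)), map(char, char))

Replace each occurrence of B with map(char, char).
Replace each occurrence of A with map(string, bool).
Result: map(tree(map(string, bool)), map(char, char)).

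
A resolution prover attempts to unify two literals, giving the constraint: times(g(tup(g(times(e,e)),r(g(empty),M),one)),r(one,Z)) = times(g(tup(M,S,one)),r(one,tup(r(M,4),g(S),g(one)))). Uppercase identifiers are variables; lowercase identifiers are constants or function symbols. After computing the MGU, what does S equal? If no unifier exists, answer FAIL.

Decompose times/2: g(tup(g(times(e,e)),r(g(empty),M),one)) = g(tup(M,S,one)),  r(one,Z) = r(one,tup(r(M,4),g(S),g(one))).
Decompose g/1: tup(g(times(e,e)),r(g(empty),M),one) = tup(M,S,one).
Decompose tup/3: g(times(e,e)) = M,  r(g(empty),M) = S,  one = one.
Bind M := g(times(e,e)); substituting into the 2 remaining equations that mention M gives: r(g(empty),g(times(e,e))) = S,  r(one,Z) = r(one,tup(r(g(times(e,e)),4),g(S),g(one))).
Bind S := r(g(empty),g(times(e,e))); substituting into the one remaining equation that mentions S gives: r(one,Z) = r(one,tup(r(g(times(e,e)),4),g(r(g(empty),g(times(e,e)))),g(one))).
Delete trivial equation one = one.
Decompose r/2: one = one,  Z = tup(r(g(times(e,e)),4),g(r(g(empty),g(times(e,e)))),g(one)).
Delete trivial equation one = one.
Bind Z := tup(r(g(times(e,e)),4),g(r(g(empty),g(times(e,e)))),g(one)).
MGU = { M ↦ g(times(e,e)), S ↦ r(g(empty),g(times(e,e))), Z ↦ tup(r(g(times(e,e)),4),g(r(g(empty),g(times(e,e)))),g(one)) }, so S ↦ r(g(empty),g(times(e,e))).

r(g(empty),g(times(e,e)))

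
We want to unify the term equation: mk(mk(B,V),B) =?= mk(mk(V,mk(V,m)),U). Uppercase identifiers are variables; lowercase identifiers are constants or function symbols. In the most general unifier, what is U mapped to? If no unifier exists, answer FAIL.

Decompose mk/2: mk(B,V) =?= mk(V,mk(V,m)),  B =?= U.
Decompose mk/2: B =?= V,  V =?= mk(V,m).
Bind B := V; substituting into the one remaining equation that mentions B gives: V =?= U.
Occurs check fails: V occurs in mk(V,m); the equation V =?= mk(V,m) has no finite solution.

FAIL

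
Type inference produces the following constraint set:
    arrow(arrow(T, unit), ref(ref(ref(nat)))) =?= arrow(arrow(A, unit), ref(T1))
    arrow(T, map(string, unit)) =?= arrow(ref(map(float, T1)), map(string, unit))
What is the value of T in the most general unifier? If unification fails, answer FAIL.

Decompose arrow/2: arrow(T, unit) =?= arrow(A, unit),  ref(ref(ref(nat))) =?= ref(T1).
Decompose arrow/2: T =?= A,  unit =?= unit.
Bind T := A; substituting into the one remaining equation that mentions T gives: arrow(A, map(string, unit)) =?= arrow(ref(map(float, T1)), map(string, unit)).
Delete trivial equation unit =?= unit.
Decompose ref/1: ref(ref(nat)) =?= T1.
Bind T1 := ref(ref(nat)); substituting into the remaining equation gives: arrow(A, map(string, unit)) =?= arrow(ref(map(float, ref(ref(nat)))), map(string, unit)).
Decompose arrow/2: A =?= ref(map(float, ref(ref(nat)))),  map(string, unit) =?= map(string, unit).
Bind A := ref(map(float, ref(ref(nat)))); no other remaining equation mentions A. Substituting into the earlier binding gives T := ref(map(float, ref(ref(nat)))).
Delete trivial equation map(string, unit) =?= map(string, unit).
MGU = { T ↦ ref(map(float, ref(ref(nat)))), T1 ↦ ref(ref(nat)), A ↦ ref(map(float, ref(ref(nat)))) }, so T ↦ ref(map(float, ref(ref(nat)))).

ref(map(float, ref(ref(nat))))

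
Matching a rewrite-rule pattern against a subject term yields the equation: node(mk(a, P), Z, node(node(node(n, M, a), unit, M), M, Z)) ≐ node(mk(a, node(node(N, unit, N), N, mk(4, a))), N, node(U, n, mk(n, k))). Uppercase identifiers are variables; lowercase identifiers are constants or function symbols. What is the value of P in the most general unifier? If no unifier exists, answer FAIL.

Decompose node/3: mk(a, P) ≐ mk(a, node(node(N, unit, N), N, mk(4, a))),  Z ≐ N,  node(node(node(n, M, a), unit, M), M, Z) ≐ node(U, n, mk(n, k)).
Decompose mk/2: a ≐ a,  P ≐ node(node(N, unit, N), N, mk(4, a)).
Delete trivial equation a ≐ a.
Bind P := node(node(N, unit, N), N, mk(4, a)); no other remaining equation mentions P.
Bind Z := N; substituting into the remaining equation gives: node(node(node(n, M, a), unit, M), M, N) ≐ node(U, n, mk(n, k)).
Decompose node/3: node(node(n, M, a), unit, M) ≐ U,  M ≐ n,  N ≐ mk(n, k).
Bind U := node(node(n, M, a), unit, M); no other remaining equation mentions U.
Bind M := n; no other remaining equation mentions M. Substituting into the earlier binding gives U := node(node(n, n, a), unit, n).
Bind N := mk(n, k). Substituting into the earlier bindings gives P := node(node(mk(n, k), unit, mk(n, k)), mk(n, k), mk(4, a)), Z := mk(n, k).
MGU = { P -> node(node(mk(n, k), unit, mk(n, k)), mk(n, k), mk(4, a)), Z -> mk(n, k), U -> node(node(n, n, a), unit, n), M -> n, N -> mk(n, k) }, so P -> node(node(mk(n, k), unit, mk(n, k)), mk(n, k), mk(4, a)).

node(node(mk(n, k), unit, mk(n, k)), mk(n, k), mk(4, a))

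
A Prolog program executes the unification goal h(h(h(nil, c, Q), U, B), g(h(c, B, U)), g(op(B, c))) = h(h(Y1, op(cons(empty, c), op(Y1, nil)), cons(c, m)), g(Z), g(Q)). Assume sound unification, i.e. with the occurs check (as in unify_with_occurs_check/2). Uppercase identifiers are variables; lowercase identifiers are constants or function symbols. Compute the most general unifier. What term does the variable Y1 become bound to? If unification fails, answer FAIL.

Decompose h/3: h(h(nil, c, Q), U, B) = h(Y1, op(cons(empty, c), op(Y1, nil)), cons(c, m)),  g(h(c, B, U)) = g(Z),  g(op(B, c)) = g(Q).
Decompose h/3: h(nil, c, Q) = Y1,  U = op(cons(empty, c), op(Y1, nil)),  B = cons(c, m).
Bind Y1 := h(nil, c, Q); substituting into the one remaining equation that mentions Y1 gives: U = op(cons(empty, c), op(h(nil, c, Q), nil)).
Bind U := op(cons(empty, c), op(h(nil, c, Q), nil)); substituting into the one remaining equation that mentions U gives: g(h(c, B, op(cons(empty, c), op(h(nil, c, Q), nil)))) = g(Z).
Bind B := cons(c, m); substituting into the remaining equations gives: g(h(c, cons(c, m), op(cons(empty, c), op(h(nil, c, Q), nil)))) = g(Z),  g(op(cons(c, m), c)) = g(Q).
Decompose g/1: h(c, cons(c, m), op(cons(empty, c), op(h(nil, c, Q), nil))) = Z.
Bind Z := h(c, cons(c, m), op(cons(empty, c), op(h(nil, c, Q), nil))); no other remaining equation mentions Z.
Decompose g/1: op(cons(c, m), c) = Q.
Bind Q := op(cons(c, m), c). Substituting into the earlier bindings gives Y1 := h(nil, c, op(cons(c, m), c)), U := op(cons(empty, c), op(h(nil, c, op(cons(c, m), c)), nil)), Z := h(c, cons(c, m), op(cons(empty, c), op(h(nil, c, op(cons(c, m), c)), nil))).
MGU = { Y1 ↦ h(nil, c, op(cons(c, m), c)), U ↦ op(cons(empty, c), op(h(nil, c, op(cons(c, m), c)), nil)), B ↦ cons(c, m), Z ↦ h(c, cons(c, m), op(cons(empty, c), op(h(nil, c, op(cons(c, m), c)), nil))), Q ↦ op(cons(c, m), c) }, so Y1 ↦ h(nil, c, op(cons(c, m), c)).

h(nil, c, op(cons(c, m), c))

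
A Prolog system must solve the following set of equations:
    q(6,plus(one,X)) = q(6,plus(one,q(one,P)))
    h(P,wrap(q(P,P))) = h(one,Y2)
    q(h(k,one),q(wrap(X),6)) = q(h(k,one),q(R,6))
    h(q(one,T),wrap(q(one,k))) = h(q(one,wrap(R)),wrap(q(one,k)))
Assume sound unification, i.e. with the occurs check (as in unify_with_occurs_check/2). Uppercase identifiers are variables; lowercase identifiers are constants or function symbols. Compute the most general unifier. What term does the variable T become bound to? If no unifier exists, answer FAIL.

Decompose q/2: 6 = 6,  plus(one,X) = plus(one,q(one,P)).
Delete trivial equation 6 = 6.
Decompose plus/2: one = one,  X = q(one,P).
Delete trivial equation one = one.
Bind X := q(one,P); substituting into the one remaining equation that mentions X gives: q(h(k,one),q(wrap(q(one,P)),6)) = q(h(k,one),q(R,6)).
Decompose h/2: P = one,  wrap(q(P,P)) = Y2.
Bind P := one; substituting into the 2 remaining equations that mention P gives: wrap(q(one,one)) = Y2,  q(h(k,one),q(wrap(q(one,one)),6)) = q(h(k,one),q(R,6)). Substituting into the earlier binding gives X := q(one,one).
Bind Y2 := wrap(q(one,one)); no other remaining equation mentions Y2.
Decompose q/2: h(k,one) = h(k,one),  q(wrap(q(one,one)),6) = q(R,6).
Delete trivial equation h(k,one) = h(k,one).
Decompose q/2: wrap(q(one,one)) = R,  6 = 6.
Bind R := wrap(q(one,one)); substituting into the one remaining equation that mentions R gives: h(q(one,T),wrap(q(one,k))) = h(q(one,wrap(wrap(q(one,one)))),wrap(q(one,k))).
Delete trivial equation 6 = 6.
Decompose h/2: q(one,T) = q(one,wrap(wrap(q(one,one)))),  wrap(q(one,k)) = wrap(q(one,k)).
Decompose q/2: one = one,  T = wrap(wrap(q(one,one))).
Delete trivial equation one = one.
Bind T := wrap(wrap(q(one,one))); no other remaining equation mentions T.
Delete trivial equation wrap(q(one,k)) = wrap(q(one,k)).
MGU = { X ↦ q(one,one), P ↦ one, Y2 ↦ wrap(q(one,one)), R ↦ wrap(q(one,one)), T ↦ wrap(wrap(q(one,one))) }, so T ↦ wrap(wrap(q(one,one))).

wrap(wrap(q(one,one)))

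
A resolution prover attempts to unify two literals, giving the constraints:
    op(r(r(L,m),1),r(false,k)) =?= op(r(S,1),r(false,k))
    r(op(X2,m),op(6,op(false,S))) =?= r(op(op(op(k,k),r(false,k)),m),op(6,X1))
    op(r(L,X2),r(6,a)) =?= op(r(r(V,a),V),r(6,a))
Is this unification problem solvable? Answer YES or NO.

Decompose op/2: r(r(L,m),1) =?= r(S,1),  r(false,k) =?= r(false,k).
Decompose r/2: r(L,m) =?= S,  1 =?= 1.
Bind S := r(L,m); substituting into the one remaining equation that mentions S gives: r(op(X2,m),op(6,op(false,r(L,m)))) =?= r(op(op(op(k,k),r(false,k)),m),op(6,X1)).
Delete trivial equation 1 =?= 1.
Delete trivial equation r(false,k) =?= r(false,k).
Decompose r/2: op(X2,m) =?= op(op(op(k,k),r(false,k)),m),  op(6,op(false,r(L,m))) =?= op(6,X1).
Decompose op/2: X2 =?= op(op(k,k),r(false,k)),  m =?= m.
Bind X2 := op(op(k,k),r(false,k)); substituting into the one remaining equation that mentions X2 gives: op(r(L,op(op(k,k),r(false,k))),r(6,a)) =?= op(r(r(V,a),V),r(6,a)).
Delete trivial equation m =?= m.
Decompose op/2: 6 =?= 6,  op(false,r(L,m)) =?= X1.
Delete trivial equation 6 =?= 6.
Bind X1 := op(false,r(L,m)); no other remaining equation mentions X1.
Decompose op/2: r(L,op(op(k,k),r(false,k))) =?= r(r(V,a),V),  r(6,a) =?= r(6,a).
Decompose r/2: L =?= r(V,a),  op(op(k,k),r(false,k)) =?= V.
Bind L := r(V,a); no other remaining equation mentions L. Substituting into the earlier bindings gives S := r(r(V,a),m), X1 := op(false,r(r(V,a),m)).
Bind V := op(op(k,k),r(false,k)); no other remaining equation mentions V. Substituting into the earlier bindings gives S := r(r(op(op(k,k),r(false,k)),a),m), X1 := op(false,r(r(op(op(k,k),r(false,k)),a),m)), L := r(op(op(k,k),r(false,k)),a).
Delete trivial equation r(6,a) =?= r(6,a).
No equations remain and no clash or occurs-check failure arose, so a unifier exists.

YES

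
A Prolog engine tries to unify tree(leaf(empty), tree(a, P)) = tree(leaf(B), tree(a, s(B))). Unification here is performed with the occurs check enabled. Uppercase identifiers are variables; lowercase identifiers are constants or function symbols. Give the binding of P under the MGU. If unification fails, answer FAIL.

Decompose tree/2: leaf(empty) = leaf(B),  tree(a, P) = tree(a, s(B)).
Decompose leaf/1: empty = B.
Bind B := empty; substituting into the remaining equation gives: tree(a, P) = tree(a, s(empty)).
Decompose tree/2: a = a,  P = s(empty).
Delete trivial equation a = a.
Bind P := s(empty).
MGU = { B ↦ empty, P ↦ s(empty) }, so P ↦ s(empty).

s(empty)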